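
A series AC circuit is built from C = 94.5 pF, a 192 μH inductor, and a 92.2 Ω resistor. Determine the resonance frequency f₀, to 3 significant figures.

ω₀ = 1/√(LC) = 1/√(0.000192 × 9.45e-11) = 7.424e+06 rad/s
f₀ = ω₀/(2π) = 1.18 MHz

1.18 MHz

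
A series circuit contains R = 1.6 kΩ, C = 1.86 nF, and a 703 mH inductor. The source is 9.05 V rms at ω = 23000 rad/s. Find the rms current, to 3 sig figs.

1.23 mA

X_L = ωL = 16200 Ω
X_C = 1/(ωC) = 23400 Ω
Net reactance X = X_L − X_C = -7210 Ω
Z = 1600 − j7210 Ω
|Z| = √(1600² + 7210²) = 7380 Ω
I = V/|Z| = 9.05/7380 = 1.23 mA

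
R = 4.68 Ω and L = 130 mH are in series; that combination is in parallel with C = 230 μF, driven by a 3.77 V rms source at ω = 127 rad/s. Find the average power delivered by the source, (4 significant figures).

225.9 mW

X_L = ωL = 16.51 Ω
X_C = 1/(ωC) = 34.23 Ω
Branch 1 (R+jX_L): Z₁ = 4.680 + j16.51 Ω, |Z₁| = 17.16 Ω
Branch 2 (−jX_C): Z₂ = −j34.23 Ω
Parallel: Z = Z₁Z₂/(Z₁+Z₂), |Z| = 32.05 Ω, ∠Z = 59.38°
I = V/|Z| = 117.6 mA
P = VI cos φ = 3.77 × 0.1176 × cos(59.38°) = 225.9 mW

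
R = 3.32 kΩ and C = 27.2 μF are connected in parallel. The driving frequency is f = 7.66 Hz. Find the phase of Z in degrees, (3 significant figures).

ω = 2πf = 48.13 rad/s
X_C = 1/(ωC) = 764 Ω
Parallel: admittances add. Y = 1/R + jωC
Y = (0.000301 + j0.00131) S
|Y| = 0.00134 S → |Z| = 1/|Y| = 744 Ω, ∠Z = −∠Y = -77.0°

-77.0°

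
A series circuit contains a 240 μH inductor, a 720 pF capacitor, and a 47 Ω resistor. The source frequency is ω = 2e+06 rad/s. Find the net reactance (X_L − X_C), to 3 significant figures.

X_L = ωL = 480 Ω
X_C = 1/(ωC) = 694 Ω
X = 480 − 694 = -214 Ω

-214 Ω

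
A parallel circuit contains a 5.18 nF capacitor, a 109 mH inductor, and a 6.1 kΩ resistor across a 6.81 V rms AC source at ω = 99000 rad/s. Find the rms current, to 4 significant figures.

X_L = ωL = 10790 Ω
X_C = 1/(ωC) = 1950 Ω
Parallel: admittances add. Y = 1/R + 1/(jωL) + jωC
Y = (0.0001639 + j0.0004202) S
|Y| = 0.0004510 S → |Z| = 1/|Y| = 2217 Ω, ∠Z = −∠Y = -68.69°
I = V/|Z| = 6.81/2217 = 3.071 mA

3.071 mA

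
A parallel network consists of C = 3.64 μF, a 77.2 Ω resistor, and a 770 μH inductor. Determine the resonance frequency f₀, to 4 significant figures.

ω₀ = 1/√(LC) = 1/√(0.00077 × 3.64e-06) = 18890 rad/s
f₀ = ω₀/(2π) = 3.006 kHz

3.006 kHz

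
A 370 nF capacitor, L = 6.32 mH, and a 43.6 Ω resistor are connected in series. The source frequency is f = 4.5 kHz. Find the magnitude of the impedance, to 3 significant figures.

93.8 Ω

ω = 2πf = 28270 rad/s
X_L = ωL = 179 Ω
X_C = 1/(ωC) = 95.6 Ω
Net reactance X = X_L − X_C = 83.1 Ω
Z = 43.6 + j83.1 Ω
|Z| = √(43.6² + 83.1²) = 93.8 Ω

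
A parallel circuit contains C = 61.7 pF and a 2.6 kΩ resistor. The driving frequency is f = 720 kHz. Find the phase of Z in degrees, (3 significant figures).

ω = 2πf = 4.524e+06 rad/s
X_C = 1/(ωC) = 3580 Ω
Parallel: admittances add. Y = 1/R + jωC
Y = (0.000385 + j0.000279) S
|Y| = 0.000475 S → |Z| = 1/|Y| = 2100 Ω, ∠Z = −∠Y = -36.0°

-36.0°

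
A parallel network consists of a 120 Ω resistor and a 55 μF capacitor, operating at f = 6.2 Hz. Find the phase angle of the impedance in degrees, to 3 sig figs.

-14.4°

ω = 2πf = 38.96 rad/s
X_C = 1/(ωC) = 467 Ω
Parallel: admittances add. Y = 1/R + jωC
Y = (0.00833 + j0.00214) S
|Y| = 0.00860 S → |Z| = 1/|Y| = 116 Ω, ∠Z = −∠Y = -14.4°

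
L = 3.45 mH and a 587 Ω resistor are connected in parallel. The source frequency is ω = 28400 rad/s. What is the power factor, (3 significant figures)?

X_L = ωL = 98.0 Ω
Parallel: admittances add. Y = 1/R + 1/(jωL)
Y = (0.00170 − j0.0102) S
|Y| = 0.0103 S → |Z| = 1/|Y| = 96.6 Ω, ∠Z = −∠Y = 80.5°
cos φ = cos(80.5°) = 0.165

0.165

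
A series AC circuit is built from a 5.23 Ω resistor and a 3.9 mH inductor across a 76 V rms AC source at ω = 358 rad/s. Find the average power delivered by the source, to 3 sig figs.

1.03 kW

X_L = ωL = 1.40 Ω
Z = 5.23 + j1.40 Ω
|Z| = √(5.23² + 1.40²) = 5.41 Ω
∠Z = arctan(1.40/5.23) = 14.9°
I = V/|Z| = 14.0 A
P = VI cos φ = 76 × 14.0 × cos(14.9°) = 1.03 kW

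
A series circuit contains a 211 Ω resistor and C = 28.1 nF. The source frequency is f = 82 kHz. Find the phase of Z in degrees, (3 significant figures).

ω = 2πf = 515200 rad/s
X_C = 1/(ωC) = 69.1 Ω
Z = 211 − j69.1 Ω
|Z| = √(211² + 69.1²) = 222 Ω
∠Z = arctan(-69.1/211) = -18.1°

-18.1°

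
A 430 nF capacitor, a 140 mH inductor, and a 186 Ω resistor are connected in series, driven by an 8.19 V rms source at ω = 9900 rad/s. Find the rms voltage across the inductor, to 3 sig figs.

X_L = ωL = 1390 Ω
X_C = 1/(ωC) = 235 Ω
Net reactance X = X_L − X_C = 1150 Ω
Z = 186 + j1150 Ω
|Z| = √(186² + 1150²) = 1170 Ω
I = V/|Z| = 7.02 mA
V_L = I·|Z_L| = 0.00702 × 1390 = 9.74 V

9.74 V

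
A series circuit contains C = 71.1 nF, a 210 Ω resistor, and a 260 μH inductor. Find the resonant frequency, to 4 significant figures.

37.02 kHz

ω₀ = 1/√(LC) = 1/√(0.00026 × 7.11e-08) = 232600 rad/s
f₀ = ω₀/(2π) = 37.02 kHz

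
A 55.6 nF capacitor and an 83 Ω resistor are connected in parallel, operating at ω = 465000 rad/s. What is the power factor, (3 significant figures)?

X_C = 1/(ωC) = 38.7 Ω
Parallel: admittances add. Y = 1/R + jωC
Y = (0.0120 + j0.0259) S
|Y| = 0.0285 S → |Z| = 1/|Y| = 35.1 Ω, ∠Z = −∠Y = -65.0°
cos φ = cos(-65.0°) = 0.422

0.422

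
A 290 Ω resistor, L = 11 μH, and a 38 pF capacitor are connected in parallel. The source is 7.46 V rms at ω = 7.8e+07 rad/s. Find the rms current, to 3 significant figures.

29.0 mA

X_L = ωL = 858 Ω
X_C = 1/(ωC) = 337 Ω
Parallel: admittances add. Y = 1/R + 1/(jωL) + jωC
Y = (0.00345 + j0.00180) S
|Y| = 0.00389 S → |Z| = 1/|Y| = 257 Ω, ∠Z = −∠Y = -27.5°
I = V/|Z| = 7.46/257 = 29.0 mA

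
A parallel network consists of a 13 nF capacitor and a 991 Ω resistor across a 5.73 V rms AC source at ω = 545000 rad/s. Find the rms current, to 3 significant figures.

41.0 mA

X_C = 1/(ωC) = 141 Ω
Parallel: admittances add. Y = 1/R + jωC
Y = (0.00101 + j0.00709) S
|Y| = 0.00716 S → |Z| = 1/|Y| = 140 Ω, ∠Z = −∠Y = -81.9°
I = V/|Z| = 5.73/140 = 41.0 mA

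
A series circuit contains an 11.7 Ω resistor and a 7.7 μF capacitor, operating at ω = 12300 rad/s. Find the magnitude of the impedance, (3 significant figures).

15.8 Ω

X_C = 1/(ωC) = 10.6 Ω
Z = 11.7 − j10.6 Ω
|Z| = √(11.7² + 10.6²) = 15.8 Ω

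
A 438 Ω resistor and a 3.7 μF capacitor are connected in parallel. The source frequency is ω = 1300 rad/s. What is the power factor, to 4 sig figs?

X_C = 1/(ωC) = 207.9 Ω
Parallel: admittances add. Y = 1/R + jωC
Y = (0.002283 + j0.004810) S
|Y| = 0.005324 S → |Z| = 1/|Y| = 187.8 Ω, ∠Z = −∠Y = -64.61°
cos φ = cos(-64.61°) = 0.4288

0.4288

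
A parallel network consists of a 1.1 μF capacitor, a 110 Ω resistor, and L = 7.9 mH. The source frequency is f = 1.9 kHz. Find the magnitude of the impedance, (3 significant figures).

ω = 2πf = 11940 rad/s
X_L = ωL = 94.3 Ω
X_C = 1/(ωC) = 76.2 Ω
Parallel: admittances add. Y = 1/R + 1/(jωL) + jωC
Y = (0.00909 + j0.00253) S
|Y| = 0.00944 S → |Z| = 1/|Y| = 106 Ω, ∠Z = −∠Y = -15.5°

106 Ω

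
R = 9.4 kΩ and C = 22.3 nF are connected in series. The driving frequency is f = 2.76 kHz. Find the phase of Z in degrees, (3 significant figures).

-15.4°

ω = 2πf = 17340 rad/s
X_C = 1/(ωC) = 2590 Ω
Z = 9400 − j2590 Ω
|Z| = √(9400² + 2590²) = 9750 Ω
∠Z = arctan(-2590/9400) = -15.4°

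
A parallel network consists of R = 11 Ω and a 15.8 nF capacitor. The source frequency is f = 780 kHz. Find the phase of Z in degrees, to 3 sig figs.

-40.4°

ω = 2πf = 4.901e+06 rad/s
X_C = 1/(ωC) = 12.9 Ω
Parallel: admittances add. Y = 1/R + jωC
Y = (0.0909 + j0.0774) S
|Y| = 0.119 S → |Z| = 1/|Y| = 8.37 Ω, ∠Z = −∠Y = -40.4°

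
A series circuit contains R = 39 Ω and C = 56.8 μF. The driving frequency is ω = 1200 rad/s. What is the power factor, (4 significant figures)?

X_C = 1/(ωC) = 14.67 Ω
Z = 39.00 − j14.67 Ω
|Z| = √(39.00² + 14.67²) = 41.67 Ω
∠Z = arctan(-14.67/39.00) = -20.62°
cos φ = cos(-20.62°) = 0.9360

0.9360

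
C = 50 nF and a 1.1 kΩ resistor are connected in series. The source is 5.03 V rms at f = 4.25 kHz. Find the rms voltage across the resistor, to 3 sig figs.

ω = 2πf = 26700 rad/s
X_C = 1/(ωC) = 749 Ω
Z = 1100 − j749 Ω
|Z| = √(1100² + 749²) = 1330 Ω
I = V/|Z| = 3.78 mA
V_R = I·|Z_R| = 0.00378 × 1100 = 4.16 V

4.16 V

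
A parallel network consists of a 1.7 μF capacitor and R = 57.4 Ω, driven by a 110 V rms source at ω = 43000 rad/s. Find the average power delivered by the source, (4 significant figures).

210.8 W

X_C = 1/(ωC) = 13.68 Ω
Parallel: admittances add. Y = 1/R + jωC
Y = (0.01742 + j0.07310) S
|Y| = 0.07515 S → |Z| = 1/|Y| = 13.31 Ω, ∠Z = −∠Y = -76.60°
I = V/|Z| = 8.266 A
P = VI cos φ = 110 × 8.266 × cos(-76.60°) = 210.8 W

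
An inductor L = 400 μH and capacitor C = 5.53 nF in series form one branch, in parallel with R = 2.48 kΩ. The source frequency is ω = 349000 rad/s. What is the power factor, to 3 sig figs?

0.151

X_L = ωL = 140 Ω
X_C = 1/(ωC) = 518 Ω
Branch 1: Z₁ = R = 2480 Ω
Branch 2 (series LC): Z₂ = j(X_L − X_C) = −j379 Ω
Parallel: Z = Z₁Z₂/(Z₁+Z₂), |Z| = 374 Ω, ∠Z = -81.3°
cos φ = cos(-81.3°) = 0.151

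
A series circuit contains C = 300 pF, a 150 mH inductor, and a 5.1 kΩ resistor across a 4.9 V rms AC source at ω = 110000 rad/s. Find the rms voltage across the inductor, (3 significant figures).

5.49 V

X_L = ωL = 16500 Ω
X_C = 1/(ωC) = 30300 Ω
Net reactance X = X_L − X_C = -13800 Ω
Z = 5100 − j13800 Ω
|Z| = √(5100² + 13800²) = 14700 Ω
I = V/|Z| = 333 μA
V_L = I·|Z_L| = 0.000333 × 16500 = 5.49 V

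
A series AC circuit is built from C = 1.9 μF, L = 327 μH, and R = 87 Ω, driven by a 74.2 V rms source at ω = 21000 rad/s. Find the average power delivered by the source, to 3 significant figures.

X_L = ωL = 6.87 Ω
X_C = 1/(ωC) = 25.1 Ω
Net reactance X = X_L − X_C = -18.2 Ω
Z = 87.0 − j18.2 Ω
|Z| = √(87.0² + 18.2²) = 88.9 Ω
∠Z = arctan(-18.2/87.0) = -11.8°
I = V/|Z| = 835 mA
P = VI cos φ = 74.2 × 0.835 × cos(-11.8°) = 60.6 W

60.6 W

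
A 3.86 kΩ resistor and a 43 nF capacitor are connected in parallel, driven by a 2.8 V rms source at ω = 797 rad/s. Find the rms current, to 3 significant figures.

X_C = 1/(ωC) = 29200 Ω
Parallel: admittances add. Y = 1/R + jωC
Y = (0.000259 + j3.43e-05) S
|Y| = 0.000261 S → |Z| = 1/|Y| = 3830 Ω, ∠Z = −∠Y = -7.54°
I = V/|Z| = 2.8/3830 = 732 μA

732 μA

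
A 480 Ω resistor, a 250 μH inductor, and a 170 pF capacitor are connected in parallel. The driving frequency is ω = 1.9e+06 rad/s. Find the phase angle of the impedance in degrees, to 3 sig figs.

40.5°

X_L = ωL = 475 Ω
X_C = 1/(ωC) = 3100 Ω
Parallel: admittances add. Y = 1/R + 1/(jωL) + jωC
Y = (0.00208 − j0.00178) S
|Y| = 0.00274 S → |Z| = 1/|Y| = 365 Ω, ∠Z = −∠Y = 40.5°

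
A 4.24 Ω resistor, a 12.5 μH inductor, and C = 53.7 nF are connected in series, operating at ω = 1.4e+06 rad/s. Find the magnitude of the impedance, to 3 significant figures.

5.97 Ω

X_L = ωL = 17.5 Ω
X_C = 1/(ωC) = 13.3 Ω
Net reactance X = X_L − X_C = 4.20 Ω
Z = 4.24 + j4.20 Ω
|Z| = √(4.24² + 4.20²) = 5.97 Ω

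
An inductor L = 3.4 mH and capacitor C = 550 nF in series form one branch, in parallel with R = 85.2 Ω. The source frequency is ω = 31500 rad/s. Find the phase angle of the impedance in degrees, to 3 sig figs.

59.9°

X_L = ωL = 107 Ω
X_C = 1/(ωC) = 57.7 Ω
Branch 1: Z₁ = R = 85.2 Ω
Branch 2 (series LC): Z₂ = j(X_L − X_C) = j49.4 Ω
Parallel: Z = Z₁Z₂/(Z₁+Z₂), |Z| = 42.7 Ω, ∠Z = 59.9°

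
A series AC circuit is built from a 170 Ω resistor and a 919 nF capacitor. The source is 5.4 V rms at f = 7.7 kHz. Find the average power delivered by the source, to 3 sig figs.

169 mW

ω = 2πf = 48380 rad/s
X_C = 1/(ωC) = 22.5 Ω
Z = 170 − j22.5 Ω
|Z| = √(170² + 22.5²) = 171 Ω
∠Z = arctan(-22.5/170) = -7.54°
I = V/|Z| = 31.5 mA
P = VI cos φ = 5.4 × 0.0315 × cos(-7.54°) = 169 mW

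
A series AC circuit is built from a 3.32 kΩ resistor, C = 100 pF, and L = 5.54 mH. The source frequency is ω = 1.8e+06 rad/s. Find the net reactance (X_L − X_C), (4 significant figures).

4416 Ω

X_L = ωL = 9972 Ω
X_C = 1/(ωC) = 5556 Ω
X = 9972 − 5556 = 4416 Ω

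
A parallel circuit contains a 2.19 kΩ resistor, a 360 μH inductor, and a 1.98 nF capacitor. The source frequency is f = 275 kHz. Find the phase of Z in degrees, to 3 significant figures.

-75.9°

ω = 2πf = 1.728e+06 rad/s
X_L = ωL = 622 Ω
X_C = 1/(ωC) = 292 Ω
Parallel: admittances add. Y = 1/R + 1/(jωL) + jωC
Y = (0.000457 + j0.00181) S
|Y| = 0.00187 S → |Z| = 1/|Y| = 535 Ω, ∠Z = −∠Y = -75.9°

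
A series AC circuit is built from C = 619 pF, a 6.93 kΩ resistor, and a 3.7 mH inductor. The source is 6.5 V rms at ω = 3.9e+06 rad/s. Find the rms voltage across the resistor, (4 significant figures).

2.881 V

X_L = ωL = 14430 Ω
X_C = 1/(ωC) = 414.2 Ω
Net reactance X = X_L − X_C = 14020 Ω
Z = 6930 + j14020 Ω
|Z| = √(6930² + 14020²) = 15640 Ω
I = V/|Z| = 415.7 μA
V_R = I·|Z_R| = 0.0004157 × 6930 = 2.881 V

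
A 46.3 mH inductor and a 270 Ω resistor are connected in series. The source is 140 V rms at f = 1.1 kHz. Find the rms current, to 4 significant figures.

334.4 mA

ω = 2πf = 6912 rad/s
X_L = ωL = 320.0 Ω
Z = 270.0 + j320.0 Ω
|Z| = √(270.0² + 320.0²) = 418.7 Ω
I = V/|Z| = 140/418.7 = 334.4 mA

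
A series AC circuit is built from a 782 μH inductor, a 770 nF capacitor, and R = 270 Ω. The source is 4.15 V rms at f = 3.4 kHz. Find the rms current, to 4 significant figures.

ω = 2πf = 21360 rad/s
X_L = ωL = 16.71 Ω
X_C = 1/(ωC) = 60.79 Ω
Net reactance X = X_L − X_C = -44.09 Ω
Z = 270.0 − j44.09 Ω
|Z| = √(270.0² + 44.09²) = 273.6 Ω
I = V/|Z| = 4.15/273.6 = 15.17 mA

15.17 mA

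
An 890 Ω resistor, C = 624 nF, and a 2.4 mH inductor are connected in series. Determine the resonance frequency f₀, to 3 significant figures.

4.11 kHz

ω₀ = 1/√(LC) = 1/√(0.0024 × 6.24e-07) = 25840 rad/s
f₀ = ω₀/(2π) = 4.11 kHz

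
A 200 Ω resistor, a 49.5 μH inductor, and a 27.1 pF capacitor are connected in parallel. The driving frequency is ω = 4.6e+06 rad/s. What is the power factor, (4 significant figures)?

X_L = ωL = 227.7 Ω
X_C = 1/(ωC) = 8022 Ω
Parallel: admittances add. Y = 1/R + 1/(jωL) + jωC
Y = (0.005000 − j0.004267) S
|Y| = 0.006573 S → |Z| = 1/|Y| = 152.1 Ω, ∠Z = −∠Y = 40.48°
cos φ = cos(40.48°) = 0.7607

0.7607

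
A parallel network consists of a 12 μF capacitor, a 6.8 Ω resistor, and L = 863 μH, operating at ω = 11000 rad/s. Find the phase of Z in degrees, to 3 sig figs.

-10.3°

X_L = ωL = 9.49 Ω
X_C = 1/(ωC) = 7.58 Ω
Parallel: admittances add. Y = 1/R + 1/(jωL) + jωC
Y = (0.147 + j0.0267) S
|Y| = 0.149 S → |Z| = 1/|Y| = 6.69 Ω, ∠Z = −∠Y = -10.3°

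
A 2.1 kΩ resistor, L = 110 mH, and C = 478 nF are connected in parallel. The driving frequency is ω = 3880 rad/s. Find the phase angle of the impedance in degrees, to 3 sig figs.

X_L = ωL = 427 Ω
X_C = 1/(ωC) = 539 Ω
Parallel: admittances add. Y = 1/R + 1/(jωL) + jωC
Y = (0.000476 − j0.000488) S
|Y| = 0.000682 S → |Z| = 1/|Y| = 1470 Ω, ∠Z = −∠Y = 45.7°

45.7°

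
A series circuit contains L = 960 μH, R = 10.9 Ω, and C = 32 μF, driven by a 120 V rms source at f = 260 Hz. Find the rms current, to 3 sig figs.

5.81 A

ω = 2πf = 1634 rad/s
X_L = ωL = 1.57 Ω
X_C = 1/(ωC) = 19.1 Ω
Net reactance X = X_L − X_C = -17.6 Ω
Z = 10.9 − j17.6 Ω
|Z| = √(10.9² + 17.6²) = 20.7 Ω
I = V/|Z| = 120/20.7 = 5.81 A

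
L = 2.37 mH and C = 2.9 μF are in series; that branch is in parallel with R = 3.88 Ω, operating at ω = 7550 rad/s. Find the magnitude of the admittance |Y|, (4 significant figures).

X_L = ωL = 17.89 Ω
X_C = 1/(ωC) = 45.67 Ω
Branch 1: Z₁ = R = 3.880 Ω
Branch 2 (series LC): Z₂ = j(X_L − X_C) = −j27.78 Ω
Parallel: Z = Z₁Z₂/(Z₁+Z₂), |Z| = 3.843 Ω, ∠Z = -7.951°
|Y| = 1/|Z| = 260.2 mS

260.2 mS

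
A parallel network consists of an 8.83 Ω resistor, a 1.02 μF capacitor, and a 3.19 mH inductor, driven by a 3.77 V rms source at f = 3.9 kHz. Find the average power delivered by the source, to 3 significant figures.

1.61 W

ω = 2πf = 24500 rad/s
X_L = ωL = 78.2 Ω
X_C = 1/(ωC) = 40.0 Ω
Parallel: admittances add. Y = 1/R + 1/(jωL) + jωC
Y = (0.113 + j0.0122) S
|Y| = 0.114 S → |Z| = 1/|Y| = 8.78 Ω, ∠Z = −∠Y = -6.15°
I = V/|Z| = 429 mA
P = VI cos φ = 3.77 × 0.429 × cos(-6.15°) = 1.61 W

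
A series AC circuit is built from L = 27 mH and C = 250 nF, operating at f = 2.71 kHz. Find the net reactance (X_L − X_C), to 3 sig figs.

225 Ω

ω = 2πf = 17030 rad/s
X_L = ωL = 460 Ω
X_C = 1/(ωC) = 235 Ω
X = 460 − 235 = 225 Ω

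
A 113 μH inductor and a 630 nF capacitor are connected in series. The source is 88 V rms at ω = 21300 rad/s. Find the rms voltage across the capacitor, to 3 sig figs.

X_L = ωL = 2.41 Ω
X_C = 1/(ωC) = 74.5 Ω
Net reactance X = X_L − X_C = -72.1 Ω
Z = − j72.1 Ω
|Z| = √(0² + 72.1²) = 72.1 Ω
I = V/|Z| = 1.22 A
V_C = I·|Z_C| = 1.22 × 74.5 = 90.9 V

90.9 V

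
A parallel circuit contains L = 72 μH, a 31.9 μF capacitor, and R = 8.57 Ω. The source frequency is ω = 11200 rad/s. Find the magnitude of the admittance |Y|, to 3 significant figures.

X_L = ωL = 0.806 Ω
X_C = 1/(ωC) = 2.80 Ω
Parallel: admittances add. Y = 1/R + 1/(jωL) + jωC
Y = (0.117 − j0.883) S
|Y| = 0.890 S → |Z| = 1/|Y| = 1.12 Ω, ∠Z = −∠Y = 82.5°

890 mS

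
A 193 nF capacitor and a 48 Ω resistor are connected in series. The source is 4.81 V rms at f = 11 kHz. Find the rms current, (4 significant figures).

54.03 mA

ω = 2πf = 69120 rad/s
X_C = 1/(ωC) = 74.97 Ω
Z = 48.00 − j74.97 Ω
|Z| = √(48.00² + 74.97²) = 89.02 Ω
I = V/|Z| = 4.81/89.02 = 54.03 mA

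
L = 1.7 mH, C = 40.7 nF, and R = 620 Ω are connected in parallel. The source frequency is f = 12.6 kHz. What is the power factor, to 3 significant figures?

ω = 2πf = 79170 rad/s
X_L = ωL = 135 Ω
X_C = 1/(ωC) = 310 Ω
Parallel: admittances add. Y = 1/R + 1/(jωL) + jωC
Y = (0.00161 − j0.00421) S
|Y| = 0.00451 S → |Z| = 1/|Y| = 222 Ω, ∠Z = −∠Y = 69.0°
cos φ = cos(69.0°) = 0.358

0.358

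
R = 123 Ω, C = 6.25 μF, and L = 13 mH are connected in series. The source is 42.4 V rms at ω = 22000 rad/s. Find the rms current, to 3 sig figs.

X_L = ωL = 286 Ω
X_C = 1/(ωC) = 7.27 Ω
Net reactance X = X_L − X_C = 279 Ω
Z = 123 + j279 Ω
|Z| = √(123² + 279²) = 305 Ω
I = V/|Z| = 42.4/305 = 139 mA

139 mA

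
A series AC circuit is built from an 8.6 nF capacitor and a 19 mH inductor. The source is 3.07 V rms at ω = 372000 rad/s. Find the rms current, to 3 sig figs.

X_L = ωL = 7070 Ω
X_C = 1/(ωC) = 313 Ω
Net reactance X = X_L − X_C = 6760 Ω
Z = j6760 Ω
|Z| = √(0² + 6760²) = 6760 Ω
I = V/|Z| = 3.07/6760 = 454 μA

454 μA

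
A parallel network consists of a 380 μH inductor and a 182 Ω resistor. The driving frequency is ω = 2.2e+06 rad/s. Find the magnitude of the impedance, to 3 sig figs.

178 Ω

X_L = ωL = 836 Ω
Parallel: admittances add. Y = 1/R + 1/(jωL)
Y = (0.00549 − j0.00120) S
|Y| = 0.00562 S → |Z| = 1/|Y| = 178 Ω, ∠Z = −∠Y = 12.3°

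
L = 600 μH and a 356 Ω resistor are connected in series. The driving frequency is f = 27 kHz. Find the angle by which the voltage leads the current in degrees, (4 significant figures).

15.96°

ω = 2πf = 169600 rad/s
X_L = ωL = 101.8 Ω
Z = 356.0 + j101.8 Ω
|Z| = √(356.0² + 101.8²) = 370.3 Ω
∠Z = arctan(101.8/356.0) = 15.96°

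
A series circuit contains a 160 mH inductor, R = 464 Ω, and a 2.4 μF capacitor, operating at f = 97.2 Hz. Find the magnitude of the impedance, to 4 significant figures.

746.3 Ω

ω = 2πf = 610.7 rad/s
X_L = ωL = 97.72 Ω
X_C = 1/(ωC) = 682.2 Ω
Net reactance X = X_L − X_C = -584.5 Ω
Z = 464.0 − j584.5 Ω
|Z| = √(464.0² + 584.5²) = 746.3 Ω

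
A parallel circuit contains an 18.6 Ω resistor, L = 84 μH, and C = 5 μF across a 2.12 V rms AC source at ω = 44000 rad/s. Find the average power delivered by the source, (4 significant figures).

X_L = ωL = 3.696 Ω
X_C = 1/(ωC) = 4.545 Ω
Parallel: admittances add. Y = 1/R + 1/(jωL) + jωC
Y = (0.05376 − j0.05056) S
|Y| = 0.07380 S → |Z| = 1/|Y| = 13.55 Ω, ∠Z = −∠Y = 43.24°
I = V/|Z| = 156.5 mA
P = VI cos φ = 2.12 × 0.1565 × cos(43.24°) = 241.6 mW

241.6 mW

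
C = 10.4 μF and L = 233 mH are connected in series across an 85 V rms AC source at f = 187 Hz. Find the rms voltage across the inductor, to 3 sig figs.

121 V

ω = 2πf = 1175 rad/s
X_L = ωL = 274 Ω
X_C = 1/(ωC) = 81.8 Ω
Net reactance X = X_L − X_C = 192 Ω
Z = j192 Ω
|Z| = √(0² + 192²) = 192 Ω
I = V/|Z| = 443 mA
V_L = I·|Z_L| = 0.443 × 274 = 121 V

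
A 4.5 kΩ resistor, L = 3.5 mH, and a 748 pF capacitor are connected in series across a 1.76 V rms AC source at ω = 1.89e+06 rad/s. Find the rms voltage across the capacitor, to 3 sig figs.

0.168 V

X_L = ωL = 6620 Ω
X_C = 1/(ωC) = 707 Ω
Net reactance X = X_L − X_C = 5910 Ω
Z = 4500 + j5910 Ω
|Z| = √(4500² + 5910²) = 7430 Ω
I = V/|Z| = 237 μA
V_C = I·|Z_C| = 0.000237 × 707 = 0.168 V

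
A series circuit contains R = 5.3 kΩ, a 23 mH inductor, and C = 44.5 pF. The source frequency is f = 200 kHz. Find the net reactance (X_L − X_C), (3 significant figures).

11000 Ω

ω = 2πf = 1.257e+06 rad/s
X_L = ωL = 28900 Ω
X_C = 1/(ωC) = 17900 Ω
X = 28900 − 17900 = 11000 Ω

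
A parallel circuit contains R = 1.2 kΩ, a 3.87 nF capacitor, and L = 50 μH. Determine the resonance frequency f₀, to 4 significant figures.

361.8 kHz

ω₀ = 1/√(LC) = 1/√(5e-05 × 3.87e-09) = 2.273e+06 rad/s
f₀ = ω₀/(2π) = 361.8 kHz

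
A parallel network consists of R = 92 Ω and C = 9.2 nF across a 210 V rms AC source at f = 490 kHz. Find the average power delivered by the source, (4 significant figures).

ω = 2πf = 3.079e+06 rad/s
X_C = 1/(ωC) = 35.31 Ω
Parallel: admittances add. Y = 1/R + jωC
Y = (0.01087 + j0.02832) S
|Y| = 0.03034 S → |Z| = 1/|Y| = 32.96 Ω, ∠Z = −∠Y = -69.01°
I = V/|Z| = 6.371 A
P = VI cos φ = 210 × 6.371 × cos(-69.01°) = 479.3 W

479.3 W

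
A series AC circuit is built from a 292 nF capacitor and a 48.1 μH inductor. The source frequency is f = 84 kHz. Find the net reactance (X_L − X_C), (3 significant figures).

18.9 Ω

ω = 2πf = 527800 rad/s
X_L = ωL = 25.4 Ω
X_C = 1/(ωC) = 6.49 Ω
X = 25.4 − 6.49 = 18.9 Ω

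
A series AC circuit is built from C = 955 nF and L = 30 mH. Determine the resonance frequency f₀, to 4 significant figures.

940.3 Hz

ω₀ = 1/√(LC) = 1/√(0.03 × 9.55e-07) = 5908 rad/s
f₀ = ω₀/(2π) = 940.3 Hz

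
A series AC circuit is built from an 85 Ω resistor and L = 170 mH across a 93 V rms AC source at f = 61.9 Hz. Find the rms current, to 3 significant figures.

864 mA

ω = 2πf = 388.9 rad/s
X_L = ωL = 66.1 Ω
Z = 85.0 + j66.1 Ω
|Z| = √(85.0² + 66.1²) = 108 Ω
I = V/|Z| = 93/108 = 864 mA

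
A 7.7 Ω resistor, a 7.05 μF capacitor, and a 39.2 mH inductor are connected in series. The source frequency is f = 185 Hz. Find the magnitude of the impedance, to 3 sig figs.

76.8 Ω

ω = 2πf = 1162 rad/s
X_L = ωL = 45.6 Ω
X_C = 1/(ωC) = 122 Ω
Net reactance X = X_L − X_C = -76.5 Ω
Z = 7.70 − j76.5 Ω
|Z| = √(7.70² + 76.5²) = 76.8 Ω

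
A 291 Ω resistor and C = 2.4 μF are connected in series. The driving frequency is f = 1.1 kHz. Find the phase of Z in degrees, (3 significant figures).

ω = 2πf = 6912 rad/s
X_C = 1/(ωC) = 60.3 Ω
Z = 291 − j60.3 Ω
|Z| = √(291² + 60.3²) = 297 Ω
∠Z = arctan(-60.3/291) = -11.7°

-11.7°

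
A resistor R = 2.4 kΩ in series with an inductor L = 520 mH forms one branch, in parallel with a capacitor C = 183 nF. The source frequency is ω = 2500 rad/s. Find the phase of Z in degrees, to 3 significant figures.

-41.3°

X_L = ωL = 1300 Ω
X_C = 1/(ωC) = 2190 Ω
Branch 1 (R+jX_L): Z₁ = 2400 + j1300 Ω, |Z₁| = 2730 Ω
Branch 2 (−jX_C): Z₂ = −j2190 Ω
Parallel: Z = Z₁Z₂/(Z₁+Z₂), |Z| = 2330 Ω, ∠Z = -41.3°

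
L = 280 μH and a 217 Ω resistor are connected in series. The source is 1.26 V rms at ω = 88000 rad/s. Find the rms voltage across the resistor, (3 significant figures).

X_L = ωL = 24.6 Ω
Z = 217 + j24.6 Ω
|Z| = √(217² + 24.6²) = 218 Ω
I = V/|Z| = 5.77 mA
V_R = I·|Z_R| = 0.00577 × 217 = 1.25 V

1.25 V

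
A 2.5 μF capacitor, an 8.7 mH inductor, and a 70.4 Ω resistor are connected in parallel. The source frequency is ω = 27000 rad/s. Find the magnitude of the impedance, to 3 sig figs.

15.4 Ω

X_L = ωL = 235 Ω
X_C = 1/(ωC) = 14.8 Ω
Parallel: admittances add. Y = 1/R + 1/(jωL) + jωC
Y = (0.0142 + j0.0632) S
|Y| = 0.0648 S → |Z| = 1/|Y| = 15.4 Ω, ∠Z = −∠Y = -77.3°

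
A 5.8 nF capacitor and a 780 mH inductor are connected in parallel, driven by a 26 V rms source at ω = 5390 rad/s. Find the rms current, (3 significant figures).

5.37 mA

X_L = ωL = 4200 Ω
X_C = 1/(ωC) = 32000 Ω
Parallel: admittances add. Y = 1/(jωL) + jωC
Y = (0 − j0.000207) S
|Y| = 0.000207 S → |Z| = 1/|Y| = 4840 Ω, ∠Z = −∠Y = 90.0°
I = V/|Z| = 26/4840 = 5.37 mA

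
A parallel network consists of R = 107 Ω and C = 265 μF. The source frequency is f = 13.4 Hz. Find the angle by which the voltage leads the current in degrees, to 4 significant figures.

ω = 2πf = 84.19 rad/s
X_C = 1/(ωC) = 44.82 Ω
Parallel: admittances add. Y = 1/R + jωC
Y = (0.009346 + j0.02231) S
|Y| = 0.02419 S → |Z| = 1/|Y| = 41.34 Ω, ∠Z = −∠Y = -67.27°

-67.27°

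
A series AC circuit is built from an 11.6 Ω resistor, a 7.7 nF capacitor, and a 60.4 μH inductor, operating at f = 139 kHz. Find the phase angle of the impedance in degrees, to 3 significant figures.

ω = 2πf = 873400 rad/s
X_L = ωL = 52.8 Ω
X_C = 1/(ωC) = 149 Ω
Net reactance X = X_L − X_C = -96.0 Ω
Z = 11.6 − j96.0 Ω
|Z| = √(11.6² + 96.0²) = 96.6 Ω
∠Z = arctan(-96.0/11.6) = -83.1°

-83.1°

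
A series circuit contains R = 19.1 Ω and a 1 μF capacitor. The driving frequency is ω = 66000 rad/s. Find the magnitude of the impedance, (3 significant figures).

24.4 Ω

X_C = 1/(ωC) = 15.2 Ω
Z = 19.1 − j15.2 Ω
|Z| = √(19.1² + 15.2²) = 24.4 Ω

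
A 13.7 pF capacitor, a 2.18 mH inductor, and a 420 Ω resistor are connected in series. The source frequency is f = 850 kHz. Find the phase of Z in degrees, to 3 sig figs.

-78.3°

ω = 2πf = 5.341e+06 rad/s
X_L = ωL = 11600 Ω
X_C = 1/(ωC) = 13700 Ω
Net reactance X = X_L − X_C = -2020 Ω
Z = 420 − j2020 Ω
|Z| = √(420² + 2020²) = 2070 Ω
∠Z = arctan(-2020/420) = -78.3°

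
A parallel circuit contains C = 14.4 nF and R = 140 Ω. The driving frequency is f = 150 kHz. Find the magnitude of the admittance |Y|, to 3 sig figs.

15.3 mS

ω = 2πf = 942500 rad/s
X_C = 1/(ωC) = 73.7 Ω
Parallel: admittances add. Y = 1/R + jωC
Y = (0.00714 + j0.0136) S
|Y| = 0.0153 S → |Z| = 1/|Y| = 65.2 Ω, ∠Z = −∠Y = -62.2°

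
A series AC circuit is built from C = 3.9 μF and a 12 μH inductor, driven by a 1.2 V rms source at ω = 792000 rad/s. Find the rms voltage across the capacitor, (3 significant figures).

0.0423 V

X_L = ωL = 9.50 Ω
X_C = 1/(ωC) = 0.324 Ω
Net reactance X = X_L − X_C = 9.18 Ω
Z = j9.18 Ω
|Z| = √(0² + 9.18²) = 9.18 Ω
I = V/|Z| = 131 mA
V_C = I·|Z_C| = 0.131 × 0.324 = 0.0423 V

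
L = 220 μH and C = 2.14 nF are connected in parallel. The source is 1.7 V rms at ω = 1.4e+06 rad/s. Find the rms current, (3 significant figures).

426 μA

X_L = ωL = 308 Ω
X_C = 1/(ωC) = 334 Ω
Parallel: admittances add. Y = 1/(jωL) + jωC
Y = (0 − j0.000251) S
|Y| = 0.000251 S → |Z| = 1/|Y| = 3990 Ω, ∠Z = −∠Y = 90.0°
I = V/|Z| = 1.7/3990 = 426 μA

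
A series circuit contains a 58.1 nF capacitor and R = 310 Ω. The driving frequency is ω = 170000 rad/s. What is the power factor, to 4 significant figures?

0.9506

X_C = 1/(ωC) = 101.2 Ω
Z = 310.0 − j101.2 Ω
|Z| = √(310.0² + 101.2²) = 326.1 Ω
∠Z = arctan(-101.2/310.0) = -18.09°
cos φ = cos(-18.09°) = 0.9506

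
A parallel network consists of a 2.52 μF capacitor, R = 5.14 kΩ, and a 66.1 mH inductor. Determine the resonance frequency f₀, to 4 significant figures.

ω₀ = 1/√(LC) = 1/√(0.0661 × 2.52e-06) = 2450 rad/s
f₀ = ω₀/(2π) = 390.0 Hz

390.0 Hz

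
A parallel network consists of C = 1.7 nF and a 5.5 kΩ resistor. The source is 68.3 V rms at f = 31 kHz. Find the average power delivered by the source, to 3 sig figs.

ω = 2πf = 194800 rad/s
X_C = 1/(ωC) = 3020 Ω
Parallel: admittances add. Y = 1/R + jωC
Y = (0.000182 + j0.000331) S
|Y| = 0.000378 S → |Z| = 1/|Y| = 2650 Ω, ∠Z = −∠Y = -61.2°
I = V/|Z| = 25.8 mA
P = VI cos φ = 68.3 × 0.0258 × cos(-61.2°) = 848 mW

848 mW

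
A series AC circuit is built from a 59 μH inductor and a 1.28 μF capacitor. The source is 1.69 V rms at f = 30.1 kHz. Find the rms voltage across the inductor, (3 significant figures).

ω = 2πf = 189100 rad/s
X_L = ωL = 11.2 Ω
X_C = 1/(ωC) = 4.13 Ω
Net reactance X = X_L − X_C = 7.03 Ω
Z = j7.03 Ω
|Z| = √(0² + 7.03²) = 7.03 Ω
I = V/|Z| = 240 mA
V_L = I·|Z_L| = 0.240 × 11.2 = 2.68 V

2.68 V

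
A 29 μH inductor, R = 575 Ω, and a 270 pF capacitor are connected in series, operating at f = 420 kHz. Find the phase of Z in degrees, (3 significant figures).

-66.6°

ω = 2πf = 2.639e+06 rad/s
X_L = ωL = 76.5 Ω
X_C = 1/(ωC) = 1400 Ω
Net reactance X = X_L − X_C = -1330 Ω
Z = 575 − j1330 Ω
|Z| = √(575² + 1330²) = 1450 Ω
∠Z = arctan(-1330/575) = -66.6°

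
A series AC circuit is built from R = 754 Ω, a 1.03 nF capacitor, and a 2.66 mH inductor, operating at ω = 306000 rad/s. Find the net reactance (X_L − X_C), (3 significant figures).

-2360 Ω

X_L = ωL = 814 Ω
X_C = 1/(ωC) = 3170 Ω
X = 814 − 3170 = -2360 Ω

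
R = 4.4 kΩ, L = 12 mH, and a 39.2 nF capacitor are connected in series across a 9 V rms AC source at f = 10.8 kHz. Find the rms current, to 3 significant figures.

ω = 2πf = 67860 rad/s
X_L = ωL = 814 Ω
X_C = 1/(ωC) = 376 Ω
Net reactance X = X_L − X_C = 438 Ω
Z = 4400 + j438 Ω
|Z| = √(4400² + 438²) = 4420 Ω
I = V/|Z| = 9/4420 = 2.04 mA

2.04 mA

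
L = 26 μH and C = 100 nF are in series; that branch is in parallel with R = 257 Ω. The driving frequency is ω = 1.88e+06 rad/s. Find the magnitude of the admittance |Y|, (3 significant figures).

X_L = ωL = 48.9 Ω
X_C = 1/(ωC) = 5.32 Ω
Branch 1: Z₁ = R = 257 Ω
Branch 2 (series LC): Z₂ = j(X_L − X_C) = j43.6 Ω
Parallel: Z = Z₁Z₂/(Z₁+Z₂), |Z| = 42.9 Ω, ∠Z = 80.4°
|Y| = 1/|Z| = 23.3 mS

23.3 mS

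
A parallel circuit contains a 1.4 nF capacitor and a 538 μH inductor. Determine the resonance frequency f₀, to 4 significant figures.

ω₀ = 1/√(LC) = 1/√(0.000538 × 1.4e-09) = 1.152e+06 rad/s
f₀ = ω₀/(2π) = 183.4 kHz

183.4 kHz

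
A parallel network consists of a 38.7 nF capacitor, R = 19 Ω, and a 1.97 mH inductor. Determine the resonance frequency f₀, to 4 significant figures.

18.23 kHz

ω₀ = 1/√(LC) = 1/√(0.00197 × 3.87e-08) = 114500 rad/s
f₀ = ω₀/(2π) = 18.23 kHz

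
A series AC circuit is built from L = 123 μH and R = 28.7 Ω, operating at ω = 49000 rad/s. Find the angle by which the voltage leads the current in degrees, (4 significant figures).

X_L = ωL = 6.027 Ω
Z = 28.70 + j6.027 Ω
|Z| = √(28.70² + 6.027²) = 29.33 Ω
∠Z = arctan(6.027/28.70) = 11.86°

11.86°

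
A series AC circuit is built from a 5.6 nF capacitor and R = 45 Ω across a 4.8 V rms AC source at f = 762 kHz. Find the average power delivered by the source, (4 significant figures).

303.5 mW

ω = 2πf = 4.788e+06 rad/s
X_C = 1/(ωC) = 37.30 Ω
Z = 45.00 − j37.30 Ω
|Z| = √(45.00² + 37.30²) = 58.45 Ω
∠Z = arctan(-37.30/45.00) = -39.65°
I = V/|Z| = 82.13 mA
P = VI cos φ = 4.8 × 0.08213 × cos(-39.65°) = 303.5 mW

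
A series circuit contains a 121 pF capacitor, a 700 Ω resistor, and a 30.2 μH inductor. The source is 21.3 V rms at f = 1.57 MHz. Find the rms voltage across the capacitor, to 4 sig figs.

20.19 V

ω = 2πf = 9.865e+06 rad/s
X_L = ωL = 297.9 Ω
X_C = 1/(ωC) = 837.8 Ω
Net reactance X = X_L − X_C = -539.9 Ω
Z = 700.0 − j539.9 Ω
|Z| = √(700.0² + 539.9²) = 884.0 Ω
I = V/|Z| = 24.09 mA
V_C = I·|Z_C| = 0.02409 × 837.8 = 20.19 V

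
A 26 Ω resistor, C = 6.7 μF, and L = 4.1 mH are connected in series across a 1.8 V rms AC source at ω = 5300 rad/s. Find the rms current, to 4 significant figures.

X_L = ωL = 21.73 Ω
X_C = 1/(ωC) = 28.16 Ω
Net reactance X = X_L − X_C = -6.431 Ω
Z = 26.00 − j6.431 Ω
|Z| = √(26.00² + 6.431²) = 26.78 Ω
I = V/|Z| = 1.8/26.78 = 67.21 mA

67.21 mA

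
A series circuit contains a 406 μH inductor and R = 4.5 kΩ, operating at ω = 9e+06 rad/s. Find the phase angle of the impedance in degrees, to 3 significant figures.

X_L = ωL = 3650 Ω
Z = 4500 + j3650 Ω
|Z| = √(4500² + 3650²) = 5800 Ω
∠Z = arctan(3650/4500) = 39.1°

39.1°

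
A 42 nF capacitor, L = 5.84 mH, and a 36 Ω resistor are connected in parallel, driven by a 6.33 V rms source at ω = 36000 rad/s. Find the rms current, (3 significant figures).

X_L = ωL = 210 Ω
X_C = 1/(ωC) = 661 Ω
Parallel: admittances add. Y = 1/R + 1/(jωL) + jωC
Y = (0.0278 − j0.00324) S
|Y| = 0.0280 S → |Z| = 1/|Y| = 35.8 Ω, ∠Z = −∠Y = 6.66°
I = V/|Z| = 6.33/35.8 = 177 mA

177 mA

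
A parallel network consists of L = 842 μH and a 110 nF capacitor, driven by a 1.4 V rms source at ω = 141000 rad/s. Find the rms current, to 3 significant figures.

9.92 mA

X_L = ωL = 119 Ω
X_C = 1/(ωC) = 64.5 Ω
Parallel: admittances add. Y = 1/(jωL) + jωC
Y = (0 + j0.00709) S
|Y| = 0.00709 S → |Z| = 1/|Y| = 141 Ω, ∠Z = −∠Y = -90.0°
I = V/|Z| = 1.4/141 = 9.92 mA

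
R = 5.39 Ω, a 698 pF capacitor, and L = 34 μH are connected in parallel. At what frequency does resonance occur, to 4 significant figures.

ω₀ = 1/√(LC) = 1/√(3.4e-05 × 6.98e-10) = 6.491e+06 rad/s
f₀ = ω₀/(2π) = 1.033 MHz

1.033 MHz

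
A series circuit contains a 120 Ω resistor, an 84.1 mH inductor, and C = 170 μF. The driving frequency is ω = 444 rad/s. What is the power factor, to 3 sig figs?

X_L = ωL = 37.3 Ω
X_C = 1/(ωC) = 13.2 Ω
Net reactance X = X_L − X_C = 24.1 Ω
Z = 120 + j24.1 Ω
|Z| = √(120² + 24.1²) = 122 Ω
∠Z = arctan(24.1/120) = 11.4°
cos φ = cos(11.4°) = 0.980

0.980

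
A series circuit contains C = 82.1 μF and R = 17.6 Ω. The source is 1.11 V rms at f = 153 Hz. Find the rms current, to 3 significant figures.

51.2 mA

ω = 2πf = 961.3 rad/s
X_C = 1/(ωC) = 12.7 Ω
Z = 17.6 − j12.7 Ω
|Z| = √(17.6² + 12.7²) = 21.7 Ω
I = V/|Z| = 1.11/21.7 = 51.2 mA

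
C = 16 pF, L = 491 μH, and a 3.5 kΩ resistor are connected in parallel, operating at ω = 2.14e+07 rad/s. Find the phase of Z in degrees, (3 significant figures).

-40.9°

X_L = ωL = 10500 Ω
X_C = 1/(ωC) = 2920 Ω
Parallel: admittances add. Y = 1/R + 1/(jωL) + jωC
Y = (0.000286 + j0.000247) S
|Y| = 0.000378 S → |Z| = 1/|Y| = 2650 Ω, ∠Z = −∠Y = -40.9°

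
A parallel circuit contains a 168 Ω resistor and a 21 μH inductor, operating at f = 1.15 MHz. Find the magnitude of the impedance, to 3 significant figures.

113 Ω

ω = 2πf = 7.226e+06 rad/s
X_L = ωL = 152 Ω
Parallel: admittances add. Y = 1/R + 1/(jωL)
Y = (0.00595 − j0.00659) S
|Y| = 0.00888 S → |Z| = 1/|Y| = 113 Ω, ∠Z = −∠Y = 47.9°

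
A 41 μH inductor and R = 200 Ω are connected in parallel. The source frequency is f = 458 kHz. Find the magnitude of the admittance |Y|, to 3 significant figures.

ω = 2πf = 2.878e+06 rad/s
X_L = ωL = 118 Ω
Parallel: admittances add. Y = 1/R + 1/(jωL)
Y = (0.00500 − j0.00848) S
|Y| = 0.00984 S → |Z| = 1/|Y| = 102 Ω, ∠Z = −∠Y = 59.5°

9.84 mS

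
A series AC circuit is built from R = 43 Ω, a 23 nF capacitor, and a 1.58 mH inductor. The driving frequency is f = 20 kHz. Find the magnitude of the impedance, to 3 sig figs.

ω = 2πf = 125700 rad/s
X_L = ωL = 199 Ω
X_C = 1/(ωC) = 346 Ω
Net reactance X = X_L − X_C = -147 Ω
Z = 43.0 − j147 Ω
|Z| = √(43.0² + 147²) = 154 Ω

154 Ω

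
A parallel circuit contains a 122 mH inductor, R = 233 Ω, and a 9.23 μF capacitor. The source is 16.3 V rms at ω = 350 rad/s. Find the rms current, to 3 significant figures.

336 mA

X_L = ωL = 42.7 Ω
X_C = 1/(ωC) = 310 Ω
Parallel: admittances add. Y = 1/R + 1/(jωL) + jωC
Y = (0.00429 − j0.0202) S
|Y| = 0.0206 S → |Z| = 1/|Y| = 48.4 Ω, ∠Z = −∠Y = 78.0°
I = V/|Z| = 16.3/48.4 = 336 mA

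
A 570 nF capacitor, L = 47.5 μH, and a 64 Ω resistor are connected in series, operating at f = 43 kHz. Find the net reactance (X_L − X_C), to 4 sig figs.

ω = 2πf = 270200 rad/s
X_L = ωL = 12.83 Ω
X_C = 1/(ωC) = 6.493 Ω
X = 12.83 − 6.493 = 6.340 Ω

6.340 Ω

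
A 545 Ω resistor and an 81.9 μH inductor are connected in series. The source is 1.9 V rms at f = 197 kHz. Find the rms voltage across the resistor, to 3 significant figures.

1.87 V

ω = 2πf = 1.238e+06 rad/s
X_L = ωL = 101 Ω
Z = 545 + j101 Ω
|Z| = √(545² + 101²) = 554 Ω
I = V/|Z| = 3.43 mA
V_R = I·|Z_R| = 0.00343 × 545 = 1.87 V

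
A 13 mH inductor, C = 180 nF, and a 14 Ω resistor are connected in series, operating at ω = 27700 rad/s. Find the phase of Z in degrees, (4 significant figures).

84.98°

X_L = ωL = 360.1 Ω
X_C = 1/(ωC) = 200.6 Ω
Net reactance X = X_L − X_C = 159.5 Ω
Z = 14.00 + j159.5 Ω
|Z| = √(14.00² + 159.5²) = 160.2 Ω
∠Z = arctan(159.5/14.00) = 84.98°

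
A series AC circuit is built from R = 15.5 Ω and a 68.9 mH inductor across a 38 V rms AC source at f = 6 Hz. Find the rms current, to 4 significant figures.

2.418 A

ω = 2πf = 37.70 rad/s
X_L = ωL = 2.597 Ω
Z = 15.50 + j2.597 Ω
|Z| = √(15.50² + 2.597²) = 15.72 Ω
I = V/|Z| = 38/15.72 = 2.418 A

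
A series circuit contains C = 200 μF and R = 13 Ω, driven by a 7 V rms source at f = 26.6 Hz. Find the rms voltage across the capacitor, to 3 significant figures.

ω = 2πf = 167.1 rad/s
X_C = 1/(ωC) = 29.9 Ω
Z = 13.0 − j29.9 Ω
|Z| = √(13.0² + 29.9²) = 32.6 Ω
I = V/|Z| = 215 mA
V_C = I·|Z_C| = 0.215 × 29.9 = 6.42 V

6.42 V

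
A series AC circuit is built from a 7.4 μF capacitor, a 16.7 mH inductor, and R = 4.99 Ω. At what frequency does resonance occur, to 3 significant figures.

453 Hz

ω₀ = 1/√(LC) = 1/√(0.0167 × 7.4e-06) = 2845 rad/s
f₀ = ω₀/(2π) = 453 Hz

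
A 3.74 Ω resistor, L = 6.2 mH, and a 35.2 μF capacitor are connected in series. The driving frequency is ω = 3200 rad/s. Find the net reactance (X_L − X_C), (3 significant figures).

X_L = ωL = 19.8 Ω
X_C = 1/(ωC) = 8.88 Ω
X = 19.8 − 8.88 = 11.0 Ω

11.0 Ω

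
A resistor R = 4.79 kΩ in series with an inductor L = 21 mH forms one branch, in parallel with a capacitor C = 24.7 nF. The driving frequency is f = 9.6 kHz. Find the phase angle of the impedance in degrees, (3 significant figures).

-82.3°

ω = 2πf = 60320 rad/s
X_L = ωL = 1270 Ω
X_C = 1/(ωC) = 671 Ω
Branch 1 (R+jX_L): Z₁ = 4790 + j1270 Ω, |Z₁| = 4950 Ω
Branch 2 (−jX_C): Z₂ = −j671 Ω
Parallel: Z = Z₁Z₂/(Z₁+Z₂), |Z| = 689 Ω, ∠Z = -82.3°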